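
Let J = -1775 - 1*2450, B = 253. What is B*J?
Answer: -1068925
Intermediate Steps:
J = -4225 (J = -1775 - 2450 = -4225)
B*J = 253*(-4225) = -1068925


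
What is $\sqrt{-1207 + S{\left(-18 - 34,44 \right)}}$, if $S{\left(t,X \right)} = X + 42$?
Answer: $i \sqrt{1121} \approx 33.481 i$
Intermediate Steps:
$S{\left(t,X \right)} = 42 + X$
$\sqrt{-1207 + S{\left(-18 - 34,44 \right)}} = \sqrt{-1207 + \left(42 + 44\right)} = \sqrt{-1207 + 86} = \sqrt{-1121} = i \sqrt{1121}$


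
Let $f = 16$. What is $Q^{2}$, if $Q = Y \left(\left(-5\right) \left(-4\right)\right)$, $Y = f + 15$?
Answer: $384400$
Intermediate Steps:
$Y = 31$ ($Y = 16 + 15 = 31$)
$Q = 620$ ($Q = 31 \left(\left(-5\right) \left(-4\right)\right) = 31 \cdot 20 = 620$)
$Q^{2} = 620^{2} = 384400$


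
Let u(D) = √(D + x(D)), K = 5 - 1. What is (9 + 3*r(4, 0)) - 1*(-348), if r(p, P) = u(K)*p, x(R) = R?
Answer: 357 + 24*√2 ≈ 390.94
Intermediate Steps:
K = 4
u(D) = √2*√D (u(D) = √(D + D) = √(2*D) = √2*√D)
r(p, P) = 2*p*√2 (r(p, P) = (√2*√4)*p = (√2*2)*p = (2*√2)*p = 2*p*√2)
(9 + 3*r(4, 0)) - 1*(-348) = (9 + 3*(2*4*√2)) - 1*(-348) = (9 + 3*(8*√2)) + 348 = (9 + 24*√2) + 348 = 357 + 24*√2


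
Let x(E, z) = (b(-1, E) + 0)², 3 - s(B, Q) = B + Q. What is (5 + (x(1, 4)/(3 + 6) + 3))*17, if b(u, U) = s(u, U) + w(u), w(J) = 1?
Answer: 1496/9 ≈ 166.22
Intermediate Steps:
s(B, Q) = 3 - B - Q (s(B, Q) = 3 - (B + Q) = 3 + (-B - Q) = 3 - B - Q)
b(u, U) = 4 - U - u (b(u, U) = (3 - u - U) + 1 = (3 - U - u) + 1 = 4 - U - u)
x(E, z) = (5 - E)² (x(E, z) = ((4 - E - 1*(-1)) + 0)² = ((4 - E + 1) + 0)² = ((5 - E) + 0)² = (5 - E)²)
(5 + (x(1, 4)/(3 + 6) + 3))*17 = (5 + ((-5 + 1)²/(3 + 6) + 3))*17 = (5 + ((-4)²/9 + 3))*17 = (5 + (16*(⅑) + 3))*17 = (5 + (16/9 + 3))*17 = (5 + 43/9)*17 = (88/9)*17 = 1496/9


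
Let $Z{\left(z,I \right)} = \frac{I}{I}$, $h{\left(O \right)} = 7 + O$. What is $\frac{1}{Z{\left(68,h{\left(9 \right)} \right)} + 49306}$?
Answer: $\frac{1}{49307} \approx 2.0281 \cdot 10^{-5}$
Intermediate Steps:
$Z{\left(z,I \right)} = 1$
$\frac{1}{Z{\left(68,h{\left(9 \right)} \right)} + 49306} = \frac{1}{1 + 49306} = \frac{1}{49307}$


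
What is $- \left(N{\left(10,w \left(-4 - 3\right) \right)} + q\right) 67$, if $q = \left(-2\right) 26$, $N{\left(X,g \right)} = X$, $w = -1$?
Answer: $2814$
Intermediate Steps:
$q = -52$
$- \left(N{\left(10,w \left(-4 - 3\right) \right)} + q\right) 67 = - \left(10 - 52\right) 67 = - \left(-42\right) 67 = \left(-1\right) \left(-2814\right) = 2814$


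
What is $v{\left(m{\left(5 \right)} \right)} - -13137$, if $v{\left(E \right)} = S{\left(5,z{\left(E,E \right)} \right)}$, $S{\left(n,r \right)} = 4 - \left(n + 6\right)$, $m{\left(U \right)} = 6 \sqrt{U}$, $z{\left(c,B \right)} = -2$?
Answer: $13130$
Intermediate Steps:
$S{\left(n,r \right)} = -2 - n$ ($S{\left(n,r \right)} = 4 - \left(6 + n\right) = -2 - n$)
$v{\left(E \right)} = -7$ ($v{\left(E \right)} = -2 - 5 = -7$)
$v{\left(m{\left(5 \right)} \right)} - -13137 = -7 - -13137 = -7 + 13137 = 13130$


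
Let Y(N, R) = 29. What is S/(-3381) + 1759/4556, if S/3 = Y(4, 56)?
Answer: 1850269/5134612 ≈ 0.36035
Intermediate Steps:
S = 87 (S = 3*29 = 87)
S/(-3381) + 1759/4556 = 87/(-3381) + 1759/4556 = 87*(-1/3381) + 1759*(1/4556) = -29/1127 + 1759/4556 = 1850269/5134612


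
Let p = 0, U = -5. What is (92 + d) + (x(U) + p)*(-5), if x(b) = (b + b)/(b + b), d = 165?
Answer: 252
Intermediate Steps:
x(b) = 1 (x(b) = (2*b)/((2*b)) = (2*b)*(1/(2*b)) = 1)
(92 + d) + (x(U) + p)*(-5) = (92 + 165) + (1 + 0)*(-5) = 257 + 1*(-5) = 257 - 5 = 252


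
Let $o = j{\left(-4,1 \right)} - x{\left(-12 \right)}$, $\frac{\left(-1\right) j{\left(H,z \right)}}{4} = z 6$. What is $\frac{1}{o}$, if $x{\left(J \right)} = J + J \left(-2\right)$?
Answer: $- \frac{1}{36} \approx -0.027778$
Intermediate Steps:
$x{\left(J \right)} = - J$ ($x{\left(J \right)} = J - 2 J = - J$)
$j{\left(H,z \right)} = - 24 z$ ($j{\left(H,z \right)} = - 4 z 6 = - 4 \cdot 6 z = - 24 z$)
$o = -36$ ($o = \left(-24\right) 1 - \left(-1\right) \left(-12\right) = -24 - 12 = -36$)
$\frac{1}{o} = \frac{1}{-36} = - \frac{1}{36}$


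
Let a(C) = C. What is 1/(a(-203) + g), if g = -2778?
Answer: -1/2981 ≈ -0.00033546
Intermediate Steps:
1/(a(-203) + g) = 1/(-203 - 2778) = 1/(-2981) = -1/2981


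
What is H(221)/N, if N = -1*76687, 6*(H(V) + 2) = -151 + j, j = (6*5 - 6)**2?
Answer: -413/460122 ≈ -0.00089759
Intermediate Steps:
j = 576 (j = (30 - 6)**2 = 24**2 = 576)
H(V) = 413/6 (H(V) = -2 + (-151 + 576)/6 = -2 + (1/6)*425 = -2 + 425/6 = 413/6)
N = -76687
H(221)/N = (413/6)/(-76687) = (413/6)*(-1/76687) = -413/460122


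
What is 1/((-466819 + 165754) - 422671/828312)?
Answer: -828312/249376174951 ≈ -3.3215e-6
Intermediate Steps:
1/((-466819 + 165754) - 422671/828312) = 1/(-301065 - 422671*1/828312) = 1/(-301065 - 422671/828312) = 1/(-249376174951/828312) = -828312/249376174951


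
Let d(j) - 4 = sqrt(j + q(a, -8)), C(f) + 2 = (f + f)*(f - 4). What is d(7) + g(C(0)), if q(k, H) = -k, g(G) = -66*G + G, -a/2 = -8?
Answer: 134 + 3*I ≈ 134.0 + 3.0*I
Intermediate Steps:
a = 16 (a = -2*(-8) = 16)
C(f) = -2 + 2*f*(-4 + f) (C(f) = -2 + (f + f)*(f - 4) = -2 + (2*f)*(-4 + f) = -2 + 2*f*(-4 + f))
g(G) = -65*G
d(j) = 4 + sqrt(-16 + j) (d(j) = 4 + sqrt(j - 1*16) = 4 + sqrt(j - 16) = 4 + sqrt(-16 + j))
d(7) + g(C(0)) = (4 + sqrt(-16 + 7)) - 65*(-2 - 8*0 + 2*0**2) = (4 + sqrt(-9)) - 65*(-2 + 0 + 2*0) = (4 + 3*I) - 65*(-2 + 0 + 0) = (4 + 3*I) - 65*(-2) = (4 + 3*I) + 130 = 134 + 3*I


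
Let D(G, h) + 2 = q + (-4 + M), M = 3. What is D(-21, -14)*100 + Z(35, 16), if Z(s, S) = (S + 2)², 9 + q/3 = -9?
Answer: -5376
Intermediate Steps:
q = -54 (q = -27 + 3*(-9) = -27 - 27 = -54)
D(G, h) = -57 (D(G, h) = -2 + (-54 + (-4 + 3)) = -2 + (-54 - 1) = -2 - 55 = -57)
Z(s, S) = (2 + S)²
D(-21, -14)*100 + Z(35, 16) = -57*100 + (2 + 16)² = -5700 + 18² = -5700 + 324 = -5376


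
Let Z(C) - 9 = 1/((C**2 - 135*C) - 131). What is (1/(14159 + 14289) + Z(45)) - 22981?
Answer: -2732314697803/118941088 ≈ -22972.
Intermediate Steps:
Z(C) = 9 + 1/(-131 + C**2 - 135*C) (Z(C) = 9 + 1/((C**2 - 135*C) - 131) = 9 + 1/(-131 + C**2 - 135*C))
(1/(14159 + 14289) + Z(45)) - 22981 = (1/(14159 + 14289) + (1178 - 9*45**2 + 1215*45)/(131 - 1*45**2 + 135*45)) - 22981 = (1/28448 + (1178 - 9*2025 + 54675)/(131 - 1*2025 + 6075)) - 22981 = (1/28448 + (1178 - 18225 + 54675)/(131 - 2025 + 6075)) - 22981 = (1/28448 + 37628/4181) - 22981 = 1070445525/118941088 - 22981 = -2732314697803/118941088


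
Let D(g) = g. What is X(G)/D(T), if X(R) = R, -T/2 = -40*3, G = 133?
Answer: 133/240 ≈ 0.55417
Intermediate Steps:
T = 240 (T = -(-80)*3 = -2*(-120) = 240)
X(G)/D(T) = 133/240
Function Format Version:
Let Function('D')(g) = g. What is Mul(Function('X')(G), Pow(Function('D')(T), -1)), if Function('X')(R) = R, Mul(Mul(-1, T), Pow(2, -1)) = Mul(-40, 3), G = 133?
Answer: Rational(133, 240) ≈ 0.55417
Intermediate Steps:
T = 240 (T = Mul(-2, Mul(-40, 3)) = Mul(-2, -120) = 240)
Mul(Function('X')(G), Pow(Function('D')(T), -1)) = Mul(133, Pow(240, -1)) = Mul(133, Rational(1, 240)) = Rational(133, 240)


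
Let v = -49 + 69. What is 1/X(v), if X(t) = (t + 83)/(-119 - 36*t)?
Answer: -839/103 ≈ -8.1456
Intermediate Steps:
v = 20
X(t) = (83 + t)/(-119 - 36*t)
1/X(v) = 1/((-83 - 1*20)/(119 + 36*20)) = 1/((-83 - 20)/(119 + 720)) = 1/(-103/839) = -839/103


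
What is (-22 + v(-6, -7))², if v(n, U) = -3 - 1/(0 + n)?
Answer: 22201/36 ≈ 616.69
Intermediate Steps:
v(n, U) = -3 - 1/n
(-22 + v(-6, -7))² = (-22 + (-3 - 1/(-6)))² = (-22 + (-3 - 1*(-⅙)))² = (-22 + (-3 + ⅙))² = (-22 - 17/6)² = (-149/6)² = 22201/36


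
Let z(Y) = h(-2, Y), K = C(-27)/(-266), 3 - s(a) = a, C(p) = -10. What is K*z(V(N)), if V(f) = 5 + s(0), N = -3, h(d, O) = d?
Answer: -10/133 ≈ -0.075188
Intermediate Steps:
s(a) = 3 - a
K = 5/133 (K = -10/(-266) = -10*(-1/266) = 5/133 ≈ 0.037594)
V(f) = 8 (V(f) = 5 + (3 - 1*0) = 5 + (3 + 0) = 5 + 3 = 8)
z(Y) = -2
K*z(V(N)) = (5/133)*(-2) = -10/133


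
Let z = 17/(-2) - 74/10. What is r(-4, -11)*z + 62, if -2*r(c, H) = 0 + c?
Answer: 151/5 ≈ 30.200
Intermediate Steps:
z = -159/10 (z = 17*(-1/2) - 74*1/10 = -17/2 - 37/5 = -159/10 ≈ -15.900)
r(c, H) = -c/2 (r(c, H) = -(0 + c)/2 = -c/2)
r(-4, -11)*z + 62 = -1/2*(-4)*(-159/10) + 62 = 2*(-159/10) + 62 = -159/5 + 62 = 151/5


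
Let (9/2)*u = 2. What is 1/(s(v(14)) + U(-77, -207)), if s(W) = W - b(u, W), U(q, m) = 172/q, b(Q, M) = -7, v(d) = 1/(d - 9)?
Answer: 385/1912 ≈ 0.20136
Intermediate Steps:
v(d) = 1/(-9 + d)
u = 4/9 (u = (2/9)*2 = 4/9 ≈ 0.44444)
s(W) = 7 + W (s(W) = W - 1*(-7) = W + 7 = 7 + W)
1/(s(v(14)) + U(-77, -207)) = 1/((7 + 1/(-9 + 14)) + 172/(-77)) = 1/((7 + 1/5) + 172*(-1/77)) = 1/((7 + 1/5) - 172/77) = 1/(36/5 - 172/77) = 1/(1912/385) = 385/1912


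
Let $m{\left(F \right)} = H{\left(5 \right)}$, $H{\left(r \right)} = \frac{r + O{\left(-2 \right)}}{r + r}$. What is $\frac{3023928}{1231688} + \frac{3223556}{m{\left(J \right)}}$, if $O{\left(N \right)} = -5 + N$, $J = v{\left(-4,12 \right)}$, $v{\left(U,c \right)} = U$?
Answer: $- \frac{2481509148589}{153961} \approx -1.6118 \cdot 10^{7}$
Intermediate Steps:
$J = -4$
$H{\left(r \right)} = \frac{-7 + r}{2 r}$ ($H{\left(r \right)} = \frac{r - 7}{r + r} = \frac{r - 7}{2 r} = \left(-7 + r\right) \frac{1}{2 r} = \frac{-7 + r}{2 r}$)
$m{\left(F \right)} = - \frac{1}{5}$ ($m{\left(F \right)} = \frac{-7 + 5}{2 \cdot 5} = \frac{1}{2} \cdot \frac{1}{5} \left(-2\right) = - \frac{1}{5}$)
$\frac{3023928}{1231688} + \frac{3223556}{m{\left(J \right)}} = \frac{3023928}{1231688} + \frac{3223556}{- \frac{1}{5}} = 3023928 \cdot \frac{1}{1231688} + 3223556 \left(-5\right) = \frac{377991}{153961} - 16117780 = - \frac{2481509148589}{153961}$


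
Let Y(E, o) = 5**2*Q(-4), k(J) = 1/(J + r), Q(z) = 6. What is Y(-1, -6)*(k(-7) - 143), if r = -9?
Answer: -171675/8 ≈ -21459.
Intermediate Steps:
k(J) = 1/(-9 + J) (k(J) = 1/(J - 9) = 1/(-9 + J))
Y(E, o) = 150 (Y(E, o) = 5**2*6 = 25*6 = 150)
Y(-1, -6)*(k(-7) - 143) = 150*(1/(-9 - 7) - 143) = 150*(1/(-16) - 143) = 150*(-1/16 - 143) = 150*(-2289/16) = -171675/8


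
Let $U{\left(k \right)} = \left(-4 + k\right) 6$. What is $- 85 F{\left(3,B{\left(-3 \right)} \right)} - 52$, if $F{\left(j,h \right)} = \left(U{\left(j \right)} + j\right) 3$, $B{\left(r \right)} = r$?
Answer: $713$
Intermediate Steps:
$U{\left(k \right)} = -24 + 6 k$
$F{\left(j,h \right)} = -72 + 21 j$ ($F{\left(j,h \right)} = \left(\left(-24 + 6 j\right) + j\right) 3 = \left(-24 + 7 j\right) 3 = -72 + 21 j$)
$- 85 F{\left(3,B{\left(-3 \right)} \right)} - 52 = - 85 \left(-72 + 21 \cdot 3\right) - 52 = - 85 \left(-72 + 63\right) - 52 = \left(-85\right) \left(-9\right) - 52 = 765 - 52 = 713$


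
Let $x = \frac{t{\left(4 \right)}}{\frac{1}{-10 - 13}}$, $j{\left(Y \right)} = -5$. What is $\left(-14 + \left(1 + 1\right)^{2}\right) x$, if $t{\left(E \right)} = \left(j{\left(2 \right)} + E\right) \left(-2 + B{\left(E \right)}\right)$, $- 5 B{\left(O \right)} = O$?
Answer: $644$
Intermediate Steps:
$B{\left(O \right)} = - \frac{O}{5}$
$t{\left(E \right)} = \left(-5 + E\right) \left(-2 - \frac{E}{5}\right)$
$x = - \frac{322}{5}$ ($x = \frac{10 - 4 - \frac{4^{2}}{5}}{\frac{1}{-10 - 13}} = \frac{10 - 4 - \frac{16}{5}}{\frac{1}{-23}} = \frac{10 - 4 - \frac{16}{5}}{- \frac{1}{23}} = \frac{14}{5} \left(-23\right) = - \frac{322}{5} \approx -64.4$)
$\left(-14 + \left(1 + 1\right)^{2}\right) x = \left(-14 + \left(1 + 1\right)^{2}\right) \left(- \frac{322}{5}\right) = \left(-14 + 2^{2}\right) \left(- \frac{322}{5}\right) = \left(-14 + 4\right) \left(- \frac{322}{5}\right) = \left(-10\right) \left(- \frac{322}{5}\right) = 644$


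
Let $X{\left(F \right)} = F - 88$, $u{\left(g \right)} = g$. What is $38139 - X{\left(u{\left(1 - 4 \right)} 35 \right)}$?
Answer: $38332$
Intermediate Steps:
$X{\left(F \right)} = -88 + F$
$38139 - X{\left(u{\left(1 - 4 \right)} 35 \right)} = 38139 - \left(-88 + \left(1 - 4\right) 35\right) = 38139 - \left(-88 - 105\right) = 38139 - -193 = 38139 + 193 = 38332$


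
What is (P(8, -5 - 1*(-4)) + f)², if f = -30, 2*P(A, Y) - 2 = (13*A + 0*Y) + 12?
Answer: 841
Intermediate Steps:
P(A, Y) = 7 + 13*A/2 (P(A, Y) = 1 + ((13*A + 0*Y) + 12)/2 = 1 + ((13*A + 0) + 12)/2 = 1 + (13*A + 12)/2 = 1 + (12 + 13*A)/2 = 1 + (6 + 13*A/2) = 7 + 13*A/2)
(P(8, -5 - 1*(-4)) + f)² = ((7 + (13/2)*8) - 30)² = ((7 + 52) - 30)² = (59 - 30)² = 29² = 841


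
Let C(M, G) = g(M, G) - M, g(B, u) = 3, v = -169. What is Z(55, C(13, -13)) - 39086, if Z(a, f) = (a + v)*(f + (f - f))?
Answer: -37946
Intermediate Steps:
C(M, G) = 3 - M
Z(a, f) = f*(-169 + a) (Z(a, f) = (a - 169)*(f + (f - f)) = (-169 + a)*(f + 0) = (-169 + a)*f = f*(-169 + a))
Z(55, C(13, -13)) - 39086 = (3 - 1*13)*(-169 + 55) - 39086 = (3 - 13)*(-114) - 39086 = -10*(-114) - 39086 = 1140 - 39086 = -37946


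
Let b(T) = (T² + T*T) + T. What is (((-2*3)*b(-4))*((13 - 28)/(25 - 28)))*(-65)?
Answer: 54600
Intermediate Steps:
b(T) = T + 2*T² (b(T) = (T² + T²) + T = 2*T² + T = T + 2*T²)
(((-2*3)*b(-4))*((13 - 28)/(25 - 28)))*(-65) = (((-2*3)*(-4*(1 + 2*(-4))))*((13 - 28)/(25 - 28)))*(-65) = ((-(-24)*(1 - 8))*(-15/(-3)))*(-65) = ((-(-24)*(-7))*(-15*(-⅓)))*(-65) = (-6*28*5)*(-65) = -168*5*(-65) = -840*(-65) = 54600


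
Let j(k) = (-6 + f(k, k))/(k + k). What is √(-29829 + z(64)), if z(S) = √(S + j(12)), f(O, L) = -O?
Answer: √(-119316 + 2*√253)/2 ≈ 172.69*I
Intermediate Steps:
j(k) = (-6 - k)/(2*k) (j(k) = (-6 - k)/(k + k) = (-6 - k)/((2*k)) = (-6 - k)*(1/(2*k)) = (-6 - k)/(2*k))
z(S) = √(-¾ + S) (z(S) = √(S + (½)*(-6 - 1*12)/12) = √(S + (½)*(1/12)*(-6 - 12)) = √(S + (½)*(1/12)*(-18)) = √(S - ¾) = √(-¾ + S))
√(-29829 + z(64)) = √(-29829 + √(-3 + 4*64)/2) = √(-29829 + √(-3 + 256)/2) = √(-29829 + √253/2)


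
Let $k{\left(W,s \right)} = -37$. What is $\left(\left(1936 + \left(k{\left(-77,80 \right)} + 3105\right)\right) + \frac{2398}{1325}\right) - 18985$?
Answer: $- \frac{18522427}{1325} \approx -13979.0$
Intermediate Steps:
$\left(\left(1936 + \left(k{\left(-77,80 \right)} + 3105\right)\right) + \frac{2398}{1325}\right) - 18985 = \left(\left(1936 + \left(-37 + 3105\right)\right) + \frac{2398}{1325}\right) - 18985 = \left(\left(1936 + 3068\right) + 2398 \cdot \frac{1}{1325}\right) - 18985 = \left(5004 + \frac{2398}{1325}\right) - 18985 = \frac{6632698}{1325} - 18985 = - \frac{18522427}{1325}$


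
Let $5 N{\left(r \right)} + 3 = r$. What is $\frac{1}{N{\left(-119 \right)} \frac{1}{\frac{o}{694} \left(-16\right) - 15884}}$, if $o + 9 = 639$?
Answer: $\frac{13791970}{21167} \approx 651.58$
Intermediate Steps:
$o = 630$ ($o = -9 + 639 = 630$)
$N{\left(r \right)} = - \frac{3}{5} + \frac{r}{5}$
$\frac{1}{N{\left(-119 \right)} \frac{1}{\frac{o}{694} \left(-16\right) - 15884}} = \frac{1}{\left(- \frac{3}{5} + \frac{1}{5} \left(-119\right)\right) \frac{1}{\frac{630}{694} \left(-16\right) - 15884}} = \frac{1}{\left(- \frac{3}{5} - \frac{119}{5}\right) \frac{1}{630 \cdot \frac{1}{694} \left(-16\right) - 15884}} = \frac{1}{\left(- \frac{122}{5}\right) \frac{1}{\frac{315}{347} \left(-16\right) - 15884}} = - \frac{5}{122 \frac{1}{- \frac{5040}{347} - 15884}} = - \frac{5}{122 \frac{1}{- \frac{5516788}{347}}} = - \frac{5}{122 \left(- \frac{347}{5516788}\right)} = \left(- \frac{5}{122}\right) \left(- \frac{5516788}{347}\right) = \frac{13791970}{21167}$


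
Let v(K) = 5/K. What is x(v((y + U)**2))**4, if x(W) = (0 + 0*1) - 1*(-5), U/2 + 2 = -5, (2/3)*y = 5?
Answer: 625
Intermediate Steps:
y = 15/2 (y = (3/2)*5 = 15/2 ≈ 7.5000)
U = -14 (U = -4 + 2*(-5) = -4 - 10 = -14)
x(W) = 5 (x(W) = (0 + 0) + 5 = 0 + 5 = 5)
x(v((y + U)**2))**4 = 5**4 = 625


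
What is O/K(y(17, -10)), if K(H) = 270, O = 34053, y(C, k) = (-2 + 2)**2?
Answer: 11351/90 ≈ 126.12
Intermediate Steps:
y(C, k) = 0 (y(C, k) = 0**2 = 0)
O/K(y(17, -10)) = 34053/270 = 34053*(1/270) = 11351/90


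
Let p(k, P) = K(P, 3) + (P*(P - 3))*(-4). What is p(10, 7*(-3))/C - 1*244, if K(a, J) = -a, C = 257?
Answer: -64703/257 ≈ -251.76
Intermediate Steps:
p(k, P) = -P - 4*P*(-3 + P) (p(k, P) = -P + (P*(P - 3))*(-4) = -P + (P*(-3 + P))*(-4) = -P - 4*P*(-3 + P))
p(10, 7*(-3))/C - 1*244 = ((7*(-3))*(11 - 28*(-3)))/257 - 1*244 = -21*(11 - 4*(-21))*(1/257) - 244 = -21*(11 + 84)*(1/257) - 244 = -21*95*(1/257) - 244 = -1995*1/257 - 244 = -1995/257 - 244 = -64703/257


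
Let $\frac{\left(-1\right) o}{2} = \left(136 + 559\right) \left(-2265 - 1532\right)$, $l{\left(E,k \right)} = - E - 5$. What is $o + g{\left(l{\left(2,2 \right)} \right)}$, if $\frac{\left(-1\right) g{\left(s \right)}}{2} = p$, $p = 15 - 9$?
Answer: $5277818$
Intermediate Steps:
$p = 6$ ($p = 15 - 9 = 6$)
$l{\left(E,k \right)} = -5 - E$
$g{\left(s \right)} = -12$ ($g{\left(s \right)} = \left(-2\right) 6 = -12$)
$o = 5277830$ ($o = - 2 \left(136 + 559\right) \left(-2265 - 1532\right) = - 2 \cdot 695 \left(-3797\right) = \left(-2\right) \left(-2638915\right) = 5277830$)
$o + g{\left(l{\left(2,2 \right)} \right)} = 5277830 - 12 = 5277818$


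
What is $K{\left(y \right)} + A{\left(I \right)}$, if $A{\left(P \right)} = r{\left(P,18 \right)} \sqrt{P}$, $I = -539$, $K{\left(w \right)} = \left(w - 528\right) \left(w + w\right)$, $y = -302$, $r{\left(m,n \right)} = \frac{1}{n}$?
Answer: $501320 + \frac{7 i \sqrt{11}}{18} \approx 5.0132 \cdot 10^{5} + 1.2898 i$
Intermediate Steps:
$K{\left(w \right)} = 2 w \left(-528 + w\right)$ ($K{\left(w \right)} = \left(-528 + w\right) 2 w = 2 w \left(-528 + w\right)$)
$A{\left(P \right)} = \frac{\sqrt{P}}{18}$
$K{\left(y \right)} + A{\left(I \right)} = 2 \left(-302\right) \left(-528 - 302\right) + \frac{\sqrt{-539}}{18} = 2 \left(-302\right) \left(-830\right) + \frac{7 i \sqrt{11}}{18} = 501320 + \frac{7 i \sqrt{11}}{18}$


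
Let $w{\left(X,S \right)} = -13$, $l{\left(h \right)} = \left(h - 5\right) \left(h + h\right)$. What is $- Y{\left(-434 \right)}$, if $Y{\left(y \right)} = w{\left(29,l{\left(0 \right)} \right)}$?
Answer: $13$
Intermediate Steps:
$l{\left(h \right)} = 2 h \left(-5 + h\right)$ ($l{\left(h \right)} = \left(-5 + h\right) 2 h = 2 h \left(-5 + h\right)$)
$Y{\left(y \right)} = -13$
$- Y{\left(-434 \right)} = \left(-1\right) \left(-13\right) = 13$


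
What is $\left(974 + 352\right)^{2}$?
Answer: $1758276$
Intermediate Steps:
$\left(974 + 352\right)^{2} = 1326^{2} = 1758276$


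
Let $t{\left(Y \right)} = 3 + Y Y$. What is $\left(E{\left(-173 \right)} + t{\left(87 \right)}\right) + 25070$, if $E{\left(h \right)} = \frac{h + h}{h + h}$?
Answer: $32643$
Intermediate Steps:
$E{\left(h \right)} = 1$ ($E{\left(h \right)} = \frac{2 h}{2 h} = 2 h \frac{1}{2 h} = 1$)
$t{\left(Y \right)} = 3 + Y^{2}$
$\left(E{\left(-173 \right)} + t{\left(87 \right)}\right) + 25070 = \left(1 + \left(3 + 87^{2}\right)\right) + 25070 = \left(1 + \left(3 + 7569\right)\right) + 25070 = \left(1 + 7572\right) + 25070 = 7573 + 25070 = 32643$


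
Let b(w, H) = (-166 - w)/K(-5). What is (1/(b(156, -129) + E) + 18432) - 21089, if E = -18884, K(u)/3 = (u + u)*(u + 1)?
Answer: -3010915117/1133201 ≈ -2657.0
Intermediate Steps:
K(u) = 6*u*(1 + u) (K(u) = 3*((u + u)*(u + 1)) = 3*((2*u)*(1 + u)) = 3*(2*u*(1 + u)) = 6*u*(1 + u))
b(w, H) = -83/60 - w/120 (b(w, H) = (-166 - w)/((6*(-5)*(1 - 5))) = (-166 - w)/((6*(-5)*(-4))) = (-166 - w)/120 = (-166 - w)*(1/120) = -83/60 - w/120)
(1/(b(156, -129) + E) + 18432) - 21089 = (1/((-83/60 - 1/120*156) - 18884) + 18432) - 21089 = (1/((-83/60 - 13/10) - 18884) + 18432) - 21089 = (1/(-161/60 - 18884) + 18432) - 21089 = (1/(-1133201/60) + 18432) - 21089 = (-60/1133201 + 18432) - 21089 = 20887160772/1133201 - 21089 = -3010915117/1133201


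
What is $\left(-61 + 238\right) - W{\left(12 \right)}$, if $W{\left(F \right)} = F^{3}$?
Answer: $-1551$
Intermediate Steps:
$\left(-61 + 238\right) - W{\left(12 \right)} = \left(-61 + 238\right) - 12^{3} = 177 - 1728 = -1551$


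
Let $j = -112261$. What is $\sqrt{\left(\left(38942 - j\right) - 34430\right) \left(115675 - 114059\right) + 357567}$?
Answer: $\sqrt{189062735} \approx 13750.0$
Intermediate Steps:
$\sqrt{\left(\left(38942 - j\right) - 34430\right) \left(115675 - 114059\right) + 357567} = \sqrt{\left(\left(38942 - -112261\right) - 34430\right) \left(115675 - 114059\right) + 357567} = \sqrt{\left(\left(38942 + 112261\right) - 34430\right) 1616 + 357567} = \sqrt{\left(151203 - 34430\right) 1616 + 357567} = \sqrt{116773 \cdot 1616 + 357567} = \sqrt{188705168 + 357567} = \sqrt{189062735}$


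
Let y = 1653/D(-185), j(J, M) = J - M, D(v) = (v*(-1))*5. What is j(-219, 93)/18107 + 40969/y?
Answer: 36115170581/1575309 ≈ 22926.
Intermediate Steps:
D(v) = -5*v (D(v) = -v*5 = -5*v)
y = 1653/925 (y = 1653/((-5*(-185))) = 1653/925 ≈ 1.7870)
j(-219, 93)/18107 + 40969/y = (-219 - 1*93)/18107 + 40969/(1653/925) = (-219 - 93)*(1/18107) + 40969*(925/1653) = -312*1/18107 + 37896325/1653 = -312/18107 + 37896325/1653 = 36115170581/1575309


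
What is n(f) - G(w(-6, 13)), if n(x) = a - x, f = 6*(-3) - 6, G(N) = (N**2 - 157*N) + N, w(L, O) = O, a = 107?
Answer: 1990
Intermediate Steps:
G(N) = N**2 - 156*N
f = -24 (f = -18 - 6 = -24)
n(x) = 107 - x
n(f) - G(w(-6, 13)) = (107 - 1*(-24)) - 13*(-156 + 13) = (107 + 24) - 13*(-143) = 131 - 1*(-1859) = 131 + 1859 = 1990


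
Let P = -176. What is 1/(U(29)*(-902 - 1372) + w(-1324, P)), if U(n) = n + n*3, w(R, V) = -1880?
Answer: -1/265664 ≈ -3.7642e-6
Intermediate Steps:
U(n) = 4*n (U(n) = n + 3*n = 4*n)
1/(U(29)*(-902 - 1372) + w(-1324, P)) = 1/((4*29)*(-902 - 1372) - 1880) = 1/(116*(-2274) - 1880) = 1/(-263784 - 1880) = 1/(-265664) = -1/265664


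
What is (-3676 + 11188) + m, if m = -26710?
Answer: -19198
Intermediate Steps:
(-3676 + 11188) + m = (-3676 + 11188) - 26710 = 7512 - 26710 = -19198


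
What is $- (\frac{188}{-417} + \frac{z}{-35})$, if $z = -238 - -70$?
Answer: $- \frac{9068}{2085} \approx -4.3492$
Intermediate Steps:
$z = -168$ ($z = -238 + 70 = -168$)
$- (\frac{188}{-417} + \frac{z}{-35}) = - (\frac{188}{-417} - \frac{168}{-35}) = - (188 \left(- \frac{1}{417}\right) - - \frac{24}{5}) = - (- \frac{188}{417} + \frac{24}{5}) = \left(-1\right) \frac{9068}{2085} = - \frac{9068}{2085}$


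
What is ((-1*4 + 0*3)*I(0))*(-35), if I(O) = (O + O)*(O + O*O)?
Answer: 0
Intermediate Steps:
I(O) = 2*O*(O + O²) (I(O) = (2*O)*(O + O²) = 2*O*(O + O²))
((-1*4 + 0*3)*I(0))*(-35) = ((-1*4 + 0*3)*(2*0²*(1 + 0)))*(-35) = ((-4 + 0)*(2*0*1))*(-35) = -4*0*(-35) = 0*(-35) = 0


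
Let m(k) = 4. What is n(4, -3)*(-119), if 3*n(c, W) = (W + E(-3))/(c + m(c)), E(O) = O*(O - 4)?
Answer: -357/4 ≈ -89.250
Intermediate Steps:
E(O) = O*(-4 + O)
n(c, W) = (21 + W)/(3*(4 + c)) (n(c, W) = ((W - 3*(-4 - 3))/(c + 4))/3 = ((W - 3*(-7))/(4 + c))/3 = ((W + 21)/(4 + c))/3 = ((21 + W)/(4 + c))/3 = (21 + W)/(3*(4 + c)))
n(4, -3)*(-119) = ((21 - 3)/(3*(4 + 4)))*(-119) = ((⅓)*18/8)*(-119) = ((⅓)*(⅛)*18)*(-119) = (¾)*(-119) = -357/4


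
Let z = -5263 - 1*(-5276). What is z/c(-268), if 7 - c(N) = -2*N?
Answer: -13/529 ≈ -0.024575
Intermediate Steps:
c(N) = 7 + 2*N (c(N) = 7 - (-2)*N = 7 + 2*N)
z = 13 (z = -5263 + 5276 = 13)
z/c(-268) = 13/(7 + 2*(-268)) = 13/(7 - 536) = 13/(-529) = 13*(-1/529) = -13/529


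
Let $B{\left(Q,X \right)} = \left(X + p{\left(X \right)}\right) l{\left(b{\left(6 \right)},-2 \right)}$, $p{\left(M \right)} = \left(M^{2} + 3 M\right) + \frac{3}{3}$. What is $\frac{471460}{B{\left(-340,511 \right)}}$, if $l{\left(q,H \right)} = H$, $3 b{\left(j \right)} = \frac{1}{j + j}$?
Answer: $- \frac{117865}{131583} \approx -0.89575$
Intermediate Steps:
$b{\left(j \right)} = \frac{1}{6 j}$ ($b{\left(j \right)} = \frac{1}{3 \left(j + j\right)} = \frac{1}{3 \cdot 2 j} = \frac{\frac{1}{2} \frac{1}{j}}{3} = \frac{1}{6 j}$)
$p{\left(M \right)} = 1 + M^{2} + 3 M$ ($p{\left(M \right)} = \left(M^{2} + 3 M\right) + 3 \cdot \frac{1}{3} = \left(M^{2} + 3 M\right) + 1 = 1 + M^{2} + 3 M$)
$B{\left(Q,X \right)} = -2 - 8 X - 2 X^{2}$ ($B{\left(Q,X \right)} = \left(X + \left(1 + X^{2} + 3 X\right)\right) \left(-2\right) = \left(1 + X^{2} + 4 X\right) \left(-2\right) = -2 - 8 X - 2 X^{2}$)
$\frac{471460}{B{\left(-340,511 \right)}} = \frac{471460}{-2 - 4088 - 2 \cdot 511^{2}} = \frac{471460}{-2 - 4088 - 522242} = \frac{471460}{-526332} = 471460 \left(- \frac{1}{526332}\right) = - \frac{117865}{131583}$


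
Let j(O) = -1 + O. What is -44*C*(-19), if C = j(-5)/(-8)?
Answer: 627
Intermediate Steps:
C = ¾ (C = (-1 - 5)/(-8) = -6*(-⅛) = ¾ ≈ 0.75000)
-44*C*(-19) = -44*¾*(-19) = -33*(-19) = 627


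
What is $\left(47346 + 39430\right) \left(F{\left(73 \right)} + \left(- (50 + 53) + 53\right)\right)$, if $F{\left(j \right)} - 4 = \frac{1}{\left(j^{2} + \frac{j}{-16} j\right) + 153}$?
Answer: $- \frac{328846503152}{82383} \approx -3.9917 \cdot 10^{6}$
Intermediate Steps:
$F{\left(j \right)} = 4 + \frac{1}{153 + \frac{15 j^{2}}{16}}$ ($F{\left(j \right)} = 4 + \frac{1}{\left(j^{2} + \frac{j}{-16} j\right) + 153} = 4 + \frac{1}{\left(j^{2} + j \left(- \frac{1}{16}\right) j\right) + 153} = 4 + \frac{1}{\left(j^{2} + - \frac{j}{16} j\right) + 153} = 4 + \frac{1}{\left(j^{2} - \frac{j^{2}}{16}\right) + 153} = 4 + \frac{1}{\frac{15 j^{2}}{16} + 153} = 4 + \frac{1}{153 + \frac{15 j^{2}}{16}}$)
$\left(47346 + 39430\right) \left(F{\left(73 \right)} + \left(- (50 + 53) + 53\right)\right) = \left(47346 + 39430\right) \left(\frac{4 \left(2452 + 15 \cdot 73^{2}\right)}{3 \left(816 + 5 \cdot 73^{2}\right)} + \left(- (50 + 53) + 53\right)\right) = 86776 \left(\frac{4 \left(2452 + 15 \cdot 5329\right)}{3 \left(816 + 5 \cdot 5329\right)} + \left(\left(-1\right) 103 + 53\right)\right) = 86776 \left(\frac{4 \left(2452 + 79935\right)}{3 \left(816 + 26645\right)} + \left(-103 + 53\right)\right) = 86776 \left(\frac{4}{3} \cdot \frac{1}{27461} \cdot 82387 - 50\right) = 86776 \left(\frac{329548}{82383} - 50\right) = 86776 \left(- \frac{3789602}{82383}\right) = - \frac{328846503152}{82383}$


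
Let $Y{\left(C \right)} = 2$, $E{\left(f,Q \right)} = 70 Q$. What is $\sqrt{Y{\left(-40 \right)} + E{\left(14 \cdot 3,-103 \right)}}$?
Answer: $2 i \sqrt{1802} \approx 84.9 i$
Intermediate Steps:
$\sqrt{Y{\left(-40 \right)} + E{\left(14 \cdot 3,-103 \right)}} = \sqrt{2 + 70 \left(-103\right)} = \sqrt{2 - 7210} = \sqrt{-7208} = 2 i \sqrt{1802}$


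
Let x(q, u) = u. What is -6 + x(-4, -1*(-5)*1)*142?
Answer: 704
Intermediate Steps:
-6 + x(-4, -1*(-5)*1)*142 = -6 + (-1*(-5)*1)*142 = -6 + (5*1)*142 = -6 + 5*142 = -6 + 710 = 704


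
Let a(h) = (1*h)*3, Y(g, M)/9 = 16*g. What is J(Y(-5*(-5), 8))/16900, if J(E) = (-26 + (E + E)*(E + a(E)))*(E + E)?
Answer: 7464958128/169 ≈ 4.4171e+7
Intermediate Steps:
Y(g, M) = 144*g (Y(g, M) = 9*(16*g) = 144*g)
a(h) = 3*h (a(h) = h*3 = 3*h)
J(E) = 2*E*(-26 + 8*E**2) (J(E) = (-26 + (E + E)*(E + 3*E))*(E + E) = (-26 + (2*E)*(4*E))*(2*E) = (-26 + 8*E**2)*(2*E) = 2*E*(-26 + 8*E**2))
J(Y(-5*(-5), 8))/16900 = (-7488*(-5*(-5)) + 16*(144*(-5*(-5)))**3)/16900 = (-7488*25 + 16*(144*25)**3)*(1/16900) = (-52*3600 + 16*3600**3)*(1/16900) = (-187200 + 16*46656000000)*(1/16900) = (-187200 + 746496000000)*(1/16900) = 746495812800*(1/16900) = 7464958128/169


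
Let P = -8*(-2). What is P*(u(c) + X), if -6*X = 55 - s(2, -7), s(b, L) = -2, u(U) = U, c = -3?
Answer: -200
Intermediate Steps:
P = 16
X = -19/2 (X = -(55 - 1*(-2))/6 = -(55 + 2)/6 = -⅙*57 = -19/2 ≈ -9.5000)
P*(u(c) + X) = 16*(-3 - 19/2) = 16*(-25/2) = -200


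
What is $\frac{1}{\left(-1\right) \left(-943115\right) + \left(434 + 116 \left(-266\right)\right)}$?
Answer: $\frac{1}{912693} \approx 1.0957 \cdot 10^{-6}$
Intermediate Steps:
$\frac{1}{\left(-1\right) \left(-943115\right) + \left(434 + 116 \left(-266\right)\right)} = \frac{1}{943115 + \left(434 - 30856\right)} = \frac{1}{943115 - 30422} = \frac{1}{912693}$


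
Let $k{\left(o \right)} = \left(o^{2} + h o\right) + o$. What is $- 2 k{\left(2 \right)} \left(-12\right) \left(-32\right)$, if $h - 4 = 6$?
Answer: $-19968$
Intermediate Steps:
$h = 10$ ($h = 4 + 6 = 10$)
$k{\left(o \right)} = o^{2} + 11 o$ ($k{\left(o \right)} = \left(o^{2} + 10 o\right) + o = o^{2} + 11 o$)
$- 2 k{\left(2 \right)} \left(-12\right) \left(-32\right) = - 2 \cdot 2 \left(11 + 2\right) \left(-12\right) \left(-32\right) = - 2 \cdot 2 \cdot 13 \left(-12\right) \left(-32\right) = \left(-2\right) 26 \left(-12\right) \left(-32\right) = \left(-52\right) \left(-12\right) \left(-32\right) = 624 \left(-32\right) = -19968$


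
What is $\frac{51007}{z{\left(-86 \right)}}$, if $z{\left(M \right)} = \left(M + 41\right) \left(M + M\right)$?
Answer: $\frac{51007}{7740} \approx 6.59$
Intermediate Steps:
$z{\left(M \right)} = 2 M \left(41 + M\right)$ ($z{\left(M \right)} = \left(41 + M\right) 2 M = 2 M \left(41 + M\right)$)
$\frac{51007}{z{\left(-86 \right)}} = \frac{51007}{2 \left(-86\right) \left(41 - 86\right)} = \frac{51007}{2 \left(-86\right) \left(-45\right)} = \frac{51007}{7740}$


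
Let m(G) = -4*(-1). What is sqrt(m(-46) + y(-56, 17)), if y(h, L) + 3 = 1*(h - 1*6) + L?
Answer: 2*I*sqrt(11) ≈ 6.6332*I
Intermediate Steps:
m(G) = 4
y(h, L) = -9 + L + h (y(h, L) = -3 + (1*(h - 1*6) + L) = -3 + (1*(h - 6) + L) = -3 + (1*(-6 + h) + L) = -3 + ((-6 + h) + L) = -3 + (-6 + L + h) = -9 + L + h)
sqrt(m(-46) + y(-56, 17)) = sqrt(4 + (-9 + 17 - 56)) = sqrt(4 - 48) = sqrt(-44) = 2*I*sqrt(11)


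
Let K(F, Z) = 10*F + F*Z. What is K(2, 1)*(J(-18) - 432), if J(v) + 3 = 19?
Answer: -9152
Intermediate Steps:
J(v) = 16 (J(v) = -3 + 19 = 16)
K(2, 1)*(J(-18) - 432) = (2*(10 + 1))*(16 - 432) = (2*11)*(-416) = 22*(-416) = -9152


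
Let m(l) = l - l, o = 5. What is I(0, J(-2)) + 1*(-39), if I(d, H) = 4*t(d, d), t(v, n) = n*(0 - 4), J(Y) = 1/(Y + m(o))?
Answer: -39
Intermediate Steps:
m(l) = 0
J(Y) = 1/Y (J(Y) = 1/(Y + 0) = 1/Y)
t(v, n) = -4*n (t(v, n) = n*(-4) = -4*n)
I(d, H) = -16*d (I(d, H) = 4*(-4*d) = -16*d)
I(0, J(-2)) + 1*(-39) = -16*0 + 1*(-39) = 0 - 39 = -39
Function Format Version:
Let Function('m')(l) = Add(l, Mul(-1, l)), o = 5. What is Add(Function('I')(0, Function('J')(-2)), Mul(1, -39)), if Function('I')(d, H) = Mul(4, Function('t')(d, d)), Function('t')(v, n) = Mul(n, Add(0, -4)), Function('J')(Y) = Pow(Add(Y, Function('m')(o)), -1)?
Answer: -39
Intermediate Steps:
Function('m')(l) = 0
Function('J')(Y) = Pow(Y, -1) (Function('J')(Y) = Pow(Add(Y, 0), -1) = Pow(Y, -1))
Function('t')(v, n) = Mul(-4, n) (Function('t')(v, n) = Mul(n, -4) = Mul(-4, n))
Function('I')(d, H) = Mul(-16, d) (Function('I')(d, H) = Mul(4, Mul(-4, d)) = Mul(-16, d))
Add(Function('I')(0, Function('J')(-2)), Mul(1, -39)) = Add(Mul(-16, 0), Mul(1, -39)) = Add(0, -39) = -39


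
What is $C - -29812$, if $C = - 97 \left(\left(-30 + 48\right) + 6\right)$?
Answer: $27484$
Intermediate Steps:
$C = -2328$ ($C = - 97 \left(18 + 6\right) = \left(-97\right) 24 = -2328$)
$C - -29812 = -2328 - -29812 = -2328 + 29812 = 27484$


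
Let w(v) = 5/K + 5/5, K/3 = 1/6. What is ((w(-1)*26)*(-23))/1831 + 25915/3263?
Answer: 25986351/5974553 ≈ 4.3495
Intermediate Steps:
K = 1/2 (K = 3/6 = 3*(1/6) = 1/2 ≈ 0.50000)
w(v) = 11 (w(v) = 5/(1/2) + 5/5 = 5*2 + 5*(1/5) = 10 + 1 = 11)
((w(-1)*26)*(-23))/1831 + 25915/3263 = ((11*26)*(-23))/1831 + 25915/3263 = (286*(-23))*(1/1831) + 25915*(1/3263) = -6578*1/1831 + 25915/3263 = -6578/1831 + 25915/3263 = 25986351/5974553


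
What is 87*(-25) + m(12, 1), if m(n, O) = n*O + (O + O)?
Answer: -2161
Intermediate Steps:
m(n, O) = 2*O + O*n (m(n, O) = O*n + 2*O = 2*O + O*n)
87*(-25) + m(12, 1) = 87*(-25) + 1*(2 + 12) = -2175 + 1*14 = -2175 + 14 = -2161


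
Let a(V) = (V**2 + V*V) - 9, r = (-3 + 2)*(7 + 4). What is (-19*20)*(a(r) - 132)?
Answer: -38380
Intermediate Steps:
r = -11 (r = -1*11 = -11)
a(V) = -9 + 2*V**2 (a(V) = (V**2 + V**2) - 9 = 2*V**2 - 9 = -9 + 2*V**2)
(-19*20)*(a(r) - 132) = (-19*20)*((-9 + 2*(-11)**2) - 132) = -380*((-9 + 2*121) - 132) = -380*((-9 + 242) - 132) = -380*(233 - 132) = -380*101 = -38380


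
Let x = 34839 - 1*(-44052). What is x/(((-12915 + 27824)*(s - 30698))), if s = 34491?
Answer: 78891/56549837 ≈ 0.0013951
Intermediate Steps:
x = 78891 (x = 34839 + 44052 = 78891)
x/(((-12915 + 27824)*(s - 30698))) = 78891/(((-12915 + 27824)*(34491 - 30698))) = 78891/((14909*3793)) = 78891/56549837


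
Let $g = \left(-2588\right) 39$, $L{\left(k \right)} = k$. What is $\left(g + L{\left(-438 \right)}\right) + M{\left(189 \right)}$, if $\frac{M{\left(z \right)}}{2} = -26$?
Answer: $-101422$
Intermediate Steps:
$g = -100932$
$M{\left(z \right)} = -52$ ($M{\left(z \right)} = 2 \left(-26\right) = -52$)
$\left(g + L{\left(-438 \right)}\right) + M{\left(189 \right)} = \left(-100932 - 438\right) - 52 = -101370 - 52 = -101422$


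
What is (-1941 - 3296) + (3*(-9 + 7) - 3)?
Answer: -5246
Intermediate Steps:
(-1941 - 3296) + (3*(-9 + 7) - 3) = -5237 + (3*(-2) - 3) = -5237 + (-6 - 3) = -5237 - 9 = -5246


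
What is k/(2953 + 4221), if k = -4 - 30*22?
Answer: -332/3587 ≈ -0.092556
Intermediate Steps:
k = -664 (k = -4 - 660 = -664)
k/(2953 + 4221) = -664/(2953 + 4221) = -664/7174 = -664*1/7174 = -332/3587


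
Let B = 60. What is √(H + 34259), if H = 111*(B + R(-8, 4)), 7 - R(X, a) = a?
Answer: 2*√10313 ≈ 203.11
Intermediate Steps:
R(X, a) = 7 - a
H = 6993 (H = 111*(60 + (7 - 1*4)) = 111*(60 + (7 - 4)) = 111*(60 + 3) = 111*63 = 6993)
√(H + 34259) = √(6993 + 34259) = √41252 = 2*√10313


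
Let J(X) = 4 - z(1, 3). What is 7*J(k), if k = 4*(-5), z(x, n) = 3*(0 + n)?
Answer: -35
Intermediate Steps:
z(x, n) = 3*n
k = -20
J(X) = -5 (J(X) = 4 - 3*3 = 4 - 1*9 = 4 - 9 = -5)
7*J(k) = 7*(-5) = -35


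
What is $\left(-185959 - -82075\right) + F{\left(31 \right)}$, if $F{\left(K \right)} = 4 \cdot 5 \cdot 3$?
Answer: $-103824$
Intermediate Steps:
$F{\left(K \right)} = 60$ ($F{\left(K \right)} = 20 \cdot 3 = 60$)
$\left(-185959 - -82075\right) + F{\left(31 \right)} = \left(-185959 - -82075\right) + 60 = \left(-185959 + 82075\right) + 60 = -103884 + 60 = -103824$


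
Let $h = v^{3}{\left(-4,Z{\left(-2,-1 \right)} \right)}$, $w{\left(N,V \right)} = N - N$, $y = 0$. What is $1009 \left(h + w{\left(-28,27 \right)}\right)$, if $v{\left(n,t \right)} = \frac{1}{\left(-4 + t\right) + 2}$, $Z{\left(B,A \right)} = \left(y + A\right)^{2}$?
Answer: $-1009$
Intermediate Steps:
$Z{\left(B,A \right)} = A^{2}$ ($Z{\left(B,A \right)} = \left(0 + A\right)^{2} = A^{2}$)
$v{\left(n,t \right)} = \frac{1}{-2 + t}$
$w{\left(N,V \right)} = 0$
$h = -1$ ($h = \left(\frac{1}{-2 + \left(-1\right)^{2}}\right)^{3} = \left(\frac{1}{-2 + 1}\right)^{3} = \left(\frac{1}{-1}\right)^{3} = \left(-1\right)^{3} = -1$)
$1009 \left(h + w{\left(-28,27 \right)}\right) = 1009 \left(-1 + 0\right) = 1009 \left(-1\right) = -1009$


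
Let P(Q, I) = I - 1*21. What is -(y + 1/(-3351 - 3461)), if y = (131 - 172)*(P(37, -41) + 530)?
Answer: 130708657/6812 ≈ 19188.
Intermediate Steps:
P(Q, I) = -21 + I (P(Q, I) = I - 21 = -21 + I)
y = -19188 (y = (131 - 172)*((-21 - 41) + 530) = -41*(-62 + 530) = -41*468 = -19188)
-(y + 1/(-3351 - 3461)) = -(-19188 + 1/(-3351 - 3461)) = -(-19188 + 1/(-6812)) = -(-19188 - 1/6812) = -1*(-130708657/6812) = 130708657/6812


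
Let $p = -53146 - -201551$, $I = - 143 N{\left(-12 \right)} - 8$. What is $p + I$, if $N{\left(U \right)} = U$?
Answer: $150113$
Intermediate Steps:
$I = 1708$ ($I = \left(-143\right) \left(-12\right) - 8 = 1716 - 8 = 1708$)
$p = 148405$ ($p = -53146 + 201551 = 148405$)
$p + I = 148405 + 1708 = 150113$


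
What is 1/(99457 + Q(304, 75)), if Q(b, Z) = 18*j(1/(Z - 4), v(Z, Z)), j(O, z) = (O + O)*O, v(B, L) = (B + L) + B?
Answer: 5041/501362773 ≈ 1.0055e-5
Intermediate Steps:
v(B, L) = L + 2*B
j(O, z) = 2*O² (j(O, z) = (2*O)*O = 2*O²)
Q(b, Z) = 36/(-4 + Z)² (Q(b, Z) = 18*(2*(1/(Z - 4))²) = 18*(2*(1/(-4 + Z))²) = 18*(2/(-4 + Z)²) = 36/(-4 + Z)²)
1/(99457 + Q(304, 75)) = 1/(99457 + 36/(-4 + 75)²) = 1/(99457 + 36/71²) = 1/(99457 + 36*(1/5041)) = 1/(99457 + 36/5041) = 1/(501362773/5041) = 5041/501362773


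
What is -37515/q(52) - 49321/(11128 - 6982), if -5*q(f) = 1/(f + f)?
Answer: 80879289479/4146 ≈ 1.9508e+7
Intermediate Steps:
q(f) = -1/(10*f) (q(f) = -1/(5*(f + f)) = -1/(2*f)/5 = -1/(10*f))
-37515/q(52) - 49321/(11128 - 6982) = -37515/((-⅒/52)) - 49321/(11128 - 6982) = -37515/((-⅒*1/52)) - 49321/4146 = -37515/(-1/520) - 49321*1/4146 = -37515*(-520) - 49321/4146 = 19507800 - 49321/4146 = 80879289479/4146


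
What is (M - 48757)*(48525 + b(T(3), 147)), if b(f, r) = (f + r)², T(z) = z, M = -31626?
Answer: -5709202575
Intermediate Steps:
(M - 48757)*(48525 + b(T(3), 147)) = (-31626 - 48757)*(48525 + (3 + 147)²) = -80383*(48525 + 150²) = -80383*(48525 + 22500) = -80383*71025 = -5709202575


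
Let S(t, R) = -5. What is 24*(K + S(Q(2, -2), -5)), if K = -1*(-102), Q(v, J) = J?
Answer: 2328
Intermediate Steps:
K = 102
24*(K + S(Q(2, -2), -5)) = 24*(102 - 5) = 24*97 = 2328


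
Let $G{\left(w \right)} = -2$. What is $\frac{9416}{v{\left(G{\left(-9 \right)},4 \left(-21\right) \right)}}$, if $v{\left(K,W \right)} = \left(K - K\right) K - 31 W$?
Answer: $\frac{2354}{651} \approx 3.616$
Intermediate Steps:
$v{\left(K,W \right)} = - 31 W$ ($v{\left(K,W \right)} = 0 K - 31 W = 0 - 31 W = - 31 W$)
$\frac{9416}{v{\left(G{\left(-9 \right)},4 \left(-21\right) \right)}} = \frac{9416}{\left(-31\right) 4 \left(-21\right)} = \frac{9416}{\left(-31\right) \left(-84\right)} = \frac{9416}{2604} = 9416 \cdot \frac{1}{2604} = \frac{2354}{651}$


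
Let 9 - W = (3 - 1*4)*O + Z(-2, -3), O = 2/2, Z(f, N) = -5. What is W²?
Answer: 225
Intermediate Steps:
O = 1 (O = 2*(½) = 1)
W = 15 (W = 9 - ((3 - 1*4)*1 - 5) = 9 - ((3 - 4)*1 - 5) = 9 - (-1*1 - 5) = 9 - (-1 - 5) = 9 - 1*(-6) = 9 + 6 = 15)
W² = 15² = 225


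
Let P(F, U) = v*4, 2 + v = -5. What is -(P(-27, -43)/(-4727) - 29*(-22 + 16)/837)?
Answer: -281978/1318833 ≈ -0.21381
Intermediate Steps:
v = -7 (v = -2 - 5 = -7)
P(F, U) = -28 (P(F, U) = -7*4 = -28)
-(P(-27, -43)/(-4727) - 29*(-22 + 16)/837) = -(-28/(-4727) - 29*(-22 + 16)/837) = -(-28*(-1/4727) - 29*(-6)*(1/837)) = -(28/4727 + 174*(1/837)) = -(28/4727 + 58/279) = -1*281978/1318833 = -281978/1318833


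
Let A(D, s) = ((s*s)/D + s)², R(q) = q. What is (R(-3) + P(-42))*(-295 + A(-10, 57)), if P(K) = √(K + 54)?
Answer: -21442623/100 + 7147541*√3/50 ≈ 33172.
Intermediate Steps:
P(K) = √(54 + K)
A(D, s) = (s + s²/D)² (A(D, s) = (s²/D + s)² = (s + s²/D)²)
(R(-3) + P(-42))*(-295 + A(-10, 57)) = (-3 + √(54 - 42))*(-295 + 57²*(-10 + 57)²/(-10)²) = (-3 + √12)*(-295 + (1/100)*3249*47²) = (-3 + 2*√3)*(-295 + (1/100)*3249*2209) = (-3 + 2*√3)*(-295 + 7177041/100) = (-3 + 2*√3)*(7147541/100) = -21442623/100 + 7147541*√3/50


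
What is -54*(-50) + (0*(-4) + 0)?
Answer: 2700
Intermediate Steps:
-54*(-50) + (0*(-4) + 0) = 2700 + (0 + 0) = 2700 + 0 = 2700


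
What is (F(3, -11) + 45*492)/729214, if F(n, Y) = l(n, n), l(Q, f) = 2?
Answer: 11071/364607 ≈ 0.030364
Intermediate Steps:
F(n, Y) = 2
(F(3, -11) + 45*492)/729214 = (2 + 45*492)/729214 = (2 + 22140)*(1/729214) = 22142*(1/729214) = 11071/364607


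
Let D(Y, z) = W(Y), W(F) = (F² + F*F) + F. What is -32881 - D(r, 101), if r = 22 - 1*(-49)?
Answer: -43034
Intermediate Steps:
W(F) = F + 2*F² (W(F) = (F² + F²) + F = 2*F² + F = F + 2*F²)
r = 71 (r = 22 + 49 = 71)
D(Y, z) = Y*(1 + 2*Y)
-32881 - D(r, 101) = -32881 - 71*(1 + 2*71) = -32881 - 71*(1 + 142) = -32881 - 71*143 = -32881 - 1*10153 = -32881 - 10153 = -43034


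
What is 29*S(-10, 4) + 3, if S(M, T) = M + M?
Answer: -577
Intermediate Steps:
S(M, T) = 2*M
29*S(-10, 4) + 3 = 29*(2*(-10)) + 3 = 29*(-20) + 3 = -580 + 3 = -577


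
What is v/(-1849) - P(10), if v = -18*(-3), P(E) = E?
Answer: -18544/1849 ≈ -10.029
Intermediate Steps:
v = 54
v/(-1849) - P(10) = 54/(-1849) - 1*10 = 54*(-1/1849) - 10 = -54/1849 - 10 = -18544/1849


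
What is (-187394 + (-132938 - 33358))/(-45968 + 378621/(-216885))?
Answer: 25570018550/3323382767 ≈ 7.6940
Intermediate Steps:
(-187394 + (-132938 - 33358))/(-45968 + 378621/(-216885)) = (-187394 - 166296)/(-45968 + 378621*(-1/216885)) = -353690/(-45968 - 126207/72295) = -353690/(-3323382767/72295) = -353690*(-72295/3323382767) = 25570018550/3323382767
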